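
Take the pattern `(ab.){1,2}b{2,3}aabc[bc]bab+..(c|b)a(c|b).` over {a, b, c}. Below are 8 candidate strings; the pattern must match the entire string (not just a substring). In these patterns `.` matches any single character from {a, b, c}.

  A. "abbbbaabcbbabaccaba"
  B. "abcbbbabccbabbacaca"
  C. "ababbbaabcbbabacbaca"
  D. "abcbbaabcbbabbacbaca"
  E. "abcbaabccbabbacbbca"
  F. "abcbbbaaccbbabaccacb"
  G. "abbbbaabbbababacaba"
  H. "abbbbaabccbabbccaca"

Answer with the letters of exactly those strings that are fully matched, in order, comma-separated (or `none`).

A, C, D, H

A → match
B → no match
C → match
D → match
E → no match
F → no match
G → no match
H → match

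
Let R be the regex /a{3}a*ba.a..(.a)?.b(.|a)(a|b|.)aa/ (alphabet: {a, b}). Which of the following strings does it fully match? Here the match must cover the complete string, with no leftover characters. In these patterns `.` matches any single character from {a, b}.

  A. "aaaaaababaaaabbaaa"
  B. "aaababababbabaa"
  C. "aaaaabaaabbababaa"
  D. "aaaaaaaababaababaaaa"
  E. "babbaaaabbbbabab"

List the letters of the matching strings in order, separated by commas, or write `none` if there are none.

A, B, C, D

A → match
B → match
C → match
D → match
E → no match — must start with "a"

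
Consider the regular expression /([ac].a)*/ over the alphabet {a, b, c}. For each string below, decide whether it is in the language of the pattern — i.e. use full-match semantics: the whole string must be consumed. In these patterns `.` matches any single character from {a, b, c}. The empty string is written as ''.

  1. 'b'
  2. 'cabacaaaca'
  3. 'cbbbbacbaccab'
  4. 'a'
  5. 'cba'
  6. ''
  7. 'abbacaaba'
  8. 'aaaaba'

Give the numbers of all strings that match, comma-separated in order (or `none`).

5, 6, 8

1 → no match
2 → no match
3 → no match
4 → no match
5 → match
6 → match
7 → no match
8 → match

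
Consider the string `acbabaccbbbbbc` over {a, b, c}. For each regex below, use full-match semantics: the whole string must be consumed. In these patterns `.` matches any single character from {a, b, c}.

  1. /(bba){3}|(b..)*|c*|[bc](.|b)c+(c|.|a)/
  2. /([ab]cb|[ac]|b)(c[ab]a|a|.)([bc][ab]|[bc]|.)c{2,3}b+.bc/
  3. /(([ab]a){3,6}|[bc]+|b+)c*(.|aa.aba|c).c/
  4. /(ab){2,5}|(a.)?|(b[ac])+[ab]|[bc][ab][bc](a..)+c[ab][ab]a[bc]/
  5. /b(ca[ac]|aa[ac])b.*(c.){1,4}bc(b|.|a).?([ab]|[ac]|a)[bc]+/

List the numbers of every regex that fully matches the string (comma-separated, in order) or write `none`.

2

1 → no match
2 → match
3 → no match
4 → no match
5 → no match — must start with `b`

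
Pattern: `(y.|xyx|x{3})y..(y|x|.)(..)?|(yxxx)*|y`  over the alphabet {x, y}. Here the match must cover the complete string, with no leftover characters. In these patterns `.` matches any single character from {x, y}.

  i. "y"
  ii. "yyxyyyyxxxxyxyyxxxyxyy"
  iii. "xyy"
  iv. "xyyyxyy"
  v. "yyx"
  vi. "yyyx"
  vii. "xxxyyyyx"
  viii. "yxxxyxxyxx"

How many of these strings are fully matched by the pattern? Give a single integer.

1

i → match
ii → no match
iii → no match
iv → no match
v → no match
vi → no match
vii → no match
viii → no match
Total matched: 1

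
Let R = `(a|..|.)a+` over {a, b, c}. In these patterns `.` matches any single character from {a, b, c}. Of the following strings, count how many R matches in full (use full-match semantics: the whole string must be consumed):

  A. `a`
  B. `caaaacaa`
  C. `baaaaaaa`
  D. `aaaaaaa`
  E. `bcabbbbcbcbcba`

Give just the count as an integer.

A → no match
B → no match
C → match
D → match
E → no match
Total matched: 2

2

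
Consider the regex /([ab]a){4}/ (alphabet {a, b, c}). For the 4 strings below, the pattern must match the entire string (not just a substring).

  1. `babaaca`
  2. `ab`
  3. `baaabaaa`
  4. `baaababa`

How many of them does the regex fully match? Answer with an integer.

1. `babaaca` → no match
2. `ab` → no match — must end with `a`
3. `baaabaaa` → match
4. `baaababa` → match
Total matched: 2

2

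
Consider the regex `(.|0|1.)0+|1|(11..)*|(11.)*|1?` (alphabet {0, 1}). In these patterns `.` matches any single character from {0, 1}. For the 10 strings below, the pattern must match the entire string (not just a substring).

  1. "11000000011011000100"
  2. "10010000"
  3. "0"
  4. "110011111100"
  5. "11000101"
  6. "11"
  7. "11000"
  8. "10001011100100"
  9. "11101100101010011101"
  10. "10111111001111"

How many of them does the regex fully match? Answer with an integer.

2

1 → no match
2 → no match
3 → no match
4 → match
5 → no match
6 → no match
7 → match
8 → no match
9 → no match
10 → no match
Total matched: 2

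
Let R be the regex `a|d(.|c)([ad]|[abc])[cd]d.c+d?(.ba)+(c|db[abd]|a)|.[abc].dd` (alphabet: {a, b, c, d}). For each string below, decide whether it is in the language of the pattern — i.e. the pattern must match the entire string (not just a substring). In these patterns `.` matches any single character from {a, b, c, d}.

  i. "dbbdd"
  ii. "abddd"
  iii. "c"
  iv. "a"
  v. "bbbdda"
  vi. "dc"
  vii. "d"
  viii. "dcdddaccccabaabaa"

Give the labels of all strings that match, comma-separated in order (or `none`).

i. "dbbdd" → match
ii. "abddd" → match
iii. "c" → no match
iv. "a" → match
v. "bbbdda" → no match
vi. "dc" → no match
vii. "d" → no match
viii → match

i, ii, iv, viii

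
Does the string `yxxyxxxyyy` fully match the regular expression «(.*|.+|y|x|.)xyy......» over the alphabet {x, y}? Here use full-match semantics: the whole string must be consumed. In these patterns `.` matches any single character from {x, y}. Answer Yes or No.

No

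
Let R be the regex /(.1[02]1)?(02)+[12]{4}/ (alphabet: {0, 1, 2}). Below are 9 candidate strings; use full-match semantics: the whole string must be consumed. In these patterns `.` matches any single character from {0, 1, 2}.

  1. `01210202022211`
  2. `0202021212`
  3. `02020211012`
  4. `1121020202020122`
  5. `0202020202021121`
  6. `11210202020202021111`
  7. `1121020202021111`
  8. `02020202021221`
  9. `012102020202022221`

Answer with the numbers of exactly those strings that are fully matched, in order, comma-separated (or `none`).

1, 2, 5, 6, 7, 8, 9

1 → match
2 → match
3 → no match
4 → no match
5 → match
6 → match
7 → match
8 → match
9 → match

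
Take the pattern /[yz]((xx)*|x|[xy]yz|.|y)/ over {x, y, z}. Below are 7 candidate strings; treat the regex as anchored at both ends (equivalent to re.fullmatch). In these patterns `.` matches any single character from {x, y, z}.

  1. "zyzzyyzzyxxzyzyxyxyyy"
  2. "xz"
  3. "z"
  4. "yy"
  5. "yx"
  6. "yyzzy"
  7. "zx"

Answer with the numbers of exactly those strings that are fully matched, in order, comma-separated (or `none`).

1 → no match
2. "xz" → no match
3. "z" → match
4. "yy" → match
5. "yx" → match
6. "yyzzy" → no match
7. "zx" → match

3, 4, 5, 7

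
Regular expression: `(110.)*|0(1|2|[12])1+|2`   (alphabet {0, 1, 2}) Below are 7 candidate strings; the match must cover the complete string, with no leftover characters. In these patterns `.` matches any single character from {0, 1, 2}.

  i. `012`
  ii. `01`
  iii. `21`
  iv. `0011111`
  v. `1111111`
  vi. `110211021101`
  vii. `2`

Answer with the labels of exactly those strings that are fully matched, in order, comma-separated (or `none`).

vi, vii

i → no match
ii → no match
iii → no match
iv → no match
v → no match
vi → match
vii → match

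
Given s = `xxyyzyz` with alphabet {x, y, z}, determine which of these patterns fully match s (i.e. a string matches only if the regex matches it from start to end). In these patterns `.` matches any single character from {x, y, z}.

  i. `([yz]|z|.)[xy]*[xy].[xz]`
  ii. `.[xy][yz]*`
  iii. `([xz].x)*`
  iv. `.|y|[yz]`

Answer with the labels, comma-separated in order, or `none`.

ii

i → no match
ii → match
iii → no match
iv → no match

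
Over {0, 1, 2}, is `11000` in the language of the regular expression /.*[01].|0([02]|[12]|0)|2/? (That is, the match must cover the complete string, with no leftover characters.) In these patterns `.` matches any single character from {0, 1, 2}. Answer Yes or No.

Yes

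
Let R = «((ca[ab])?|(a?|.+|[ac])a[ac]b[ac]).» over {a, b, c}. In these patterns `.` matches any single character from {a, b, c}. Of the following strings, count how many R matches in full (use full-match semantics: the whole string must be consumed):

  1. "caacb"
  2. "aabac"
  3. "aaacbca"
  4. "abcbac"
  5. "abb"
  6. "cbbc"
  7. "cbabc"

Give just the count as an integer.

1 → no match
2 → match
3 → match
4 → no match
5 → no match
6 → no match
7 → no match
Total matched: 2

2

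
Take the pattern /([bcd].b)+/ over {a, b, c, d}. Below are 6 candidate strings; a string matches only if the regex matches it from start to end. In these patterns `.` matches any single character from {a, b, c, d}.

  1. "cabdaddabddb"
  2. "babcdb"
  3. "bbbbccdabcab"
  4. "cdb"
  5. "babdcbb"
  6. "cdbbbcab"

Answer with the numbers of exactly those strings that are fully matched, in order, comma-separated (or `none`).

1 → no match
2 → match
3 → no match
4 → match
5 → no match
6 → no match

2, 4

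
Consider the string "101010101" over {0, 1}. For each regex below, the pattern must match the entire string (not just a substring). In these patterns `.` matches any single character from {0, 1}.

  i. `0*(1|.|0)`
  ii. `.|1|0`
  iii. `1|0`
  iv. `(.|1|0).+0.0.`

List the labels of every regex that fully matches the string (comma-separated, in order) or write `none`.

iv

i → no match
ii → no match
iii → no match
iv → match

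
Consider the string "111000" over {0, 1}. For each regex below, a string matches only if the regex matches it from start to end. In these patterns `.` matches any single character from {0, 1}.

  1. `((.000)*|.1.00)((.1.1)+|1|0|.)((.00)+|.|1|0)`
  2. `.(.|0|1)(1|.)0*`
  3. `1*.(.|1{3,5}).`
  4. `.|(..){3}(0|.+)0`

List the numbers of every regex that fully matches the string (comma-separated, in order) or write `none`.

1 → no match
2 → match
3 → match
4 → no match

2, 3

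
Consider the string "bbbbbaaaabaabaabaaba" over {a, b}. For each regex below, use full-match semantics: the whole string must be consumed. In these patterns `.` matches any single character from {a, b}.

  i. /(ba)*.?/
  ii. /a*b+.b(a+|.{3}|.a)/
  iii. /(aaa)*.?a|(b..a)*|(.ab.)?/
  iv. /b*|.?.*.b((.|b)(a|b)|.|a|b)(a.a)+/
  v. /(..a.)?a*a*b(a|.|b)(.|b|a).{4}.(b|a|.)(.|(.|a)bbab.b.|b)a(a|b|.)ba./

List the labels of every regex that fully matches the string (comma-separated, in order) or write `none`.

iv

i → no match
ii → no match
iii → no match
iv → match
v → no match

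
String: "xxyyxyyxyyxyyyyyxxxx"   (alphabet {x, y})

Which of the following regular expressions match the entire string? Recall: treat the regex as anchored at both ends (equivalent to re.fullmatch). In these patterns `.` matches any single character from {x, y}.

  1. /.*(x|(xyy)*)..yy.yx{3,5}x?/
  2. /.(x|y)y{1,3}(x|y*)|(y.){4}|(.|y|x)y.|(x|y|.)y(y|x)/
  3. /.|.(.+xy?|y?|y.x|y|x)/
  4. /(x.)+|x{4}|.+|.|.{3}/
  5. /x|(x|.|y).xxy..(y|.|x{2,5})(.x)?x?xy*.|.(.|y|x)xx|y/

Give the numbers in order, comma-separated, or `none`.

1, 3, 4

1 → match
2 → no match
3 → match
4 → match
5 → no match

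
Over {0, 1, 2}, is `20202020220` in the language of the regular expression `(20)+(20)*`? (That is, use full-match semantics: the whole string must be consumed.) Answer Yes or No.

No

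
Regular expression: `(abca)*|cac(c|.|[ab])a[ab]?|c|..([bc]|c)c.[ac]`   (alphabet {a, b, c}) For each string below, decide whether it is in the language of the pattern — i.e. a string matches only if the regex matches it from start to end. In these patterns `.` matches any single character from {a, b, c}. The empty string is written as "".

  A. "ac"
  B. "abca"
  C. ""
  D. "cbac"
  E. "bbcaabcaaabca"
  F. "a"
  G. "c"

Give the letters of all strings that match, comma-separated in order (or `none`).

B, C, G

A → no match
B → match
C → match
D → no match
E → no match
F → no match
G → match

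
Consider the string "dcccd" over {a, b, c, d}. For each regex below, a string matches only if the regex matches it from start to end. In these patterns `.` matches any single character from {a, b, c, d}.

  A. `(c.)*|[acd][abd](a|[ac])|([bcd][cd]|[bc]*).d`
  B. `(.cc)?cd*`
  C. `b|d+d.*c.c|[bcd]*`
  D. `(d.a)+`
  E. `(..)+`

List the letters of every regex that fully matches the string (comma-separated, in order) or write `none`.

A → no match
B → match
C → match
D → no match — must end with "a"
E → no match

B, C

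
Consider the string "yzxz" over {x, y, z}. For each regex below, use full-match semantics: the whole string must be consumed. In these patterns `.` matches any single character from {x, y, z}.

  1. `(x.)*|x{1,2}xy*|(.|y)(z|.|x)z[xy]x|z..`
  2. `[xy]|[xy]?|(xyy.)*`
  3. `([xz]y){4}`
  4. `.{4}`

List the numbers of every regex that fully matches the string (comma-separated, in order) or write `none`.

1 → no match
2 → no match
3 → no match — must end with "y"
4 → match

4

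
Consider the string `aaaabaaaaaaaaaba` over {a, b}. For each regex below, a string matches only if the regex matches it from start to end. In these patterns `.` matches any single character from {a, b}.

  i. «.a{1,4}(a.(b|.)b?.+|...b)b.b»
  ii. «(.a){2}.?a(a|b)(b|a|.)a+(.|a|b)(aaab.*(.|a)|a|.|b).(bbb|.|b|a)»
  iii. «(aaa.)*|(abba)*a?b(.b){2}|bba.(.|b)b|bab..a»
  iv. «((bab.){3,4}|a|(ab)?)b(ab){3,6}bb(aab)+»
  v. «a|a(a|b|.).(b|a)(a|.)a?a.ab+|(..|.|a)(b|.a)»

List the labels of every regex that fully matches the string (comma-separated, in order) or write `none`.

ii

i → no match — must end with `b`
ii → match
iii → no match
iv → no match — must end with `aab`
v → no match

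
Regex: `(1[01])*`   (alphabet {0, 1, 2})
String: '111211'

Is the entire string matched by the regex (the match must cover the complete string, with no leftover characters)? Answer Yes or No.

No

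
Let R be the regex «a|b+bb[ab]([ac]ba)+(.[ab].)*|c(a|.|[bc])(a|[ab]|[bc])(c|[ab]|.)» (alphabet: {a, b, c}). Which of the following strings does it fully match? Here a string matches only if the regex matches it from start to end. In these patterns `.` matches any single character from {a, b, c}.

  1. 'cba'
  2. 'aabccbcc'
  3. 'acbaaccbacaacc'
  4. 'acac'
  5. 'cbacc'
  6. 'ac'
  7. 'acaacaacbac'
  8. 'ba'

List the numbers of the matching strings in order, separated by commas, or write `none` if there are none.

none

1 → no match
2 → no match
3 → no match
4 → no match
5 → no match
6 → no match
7 → no match
8 → no match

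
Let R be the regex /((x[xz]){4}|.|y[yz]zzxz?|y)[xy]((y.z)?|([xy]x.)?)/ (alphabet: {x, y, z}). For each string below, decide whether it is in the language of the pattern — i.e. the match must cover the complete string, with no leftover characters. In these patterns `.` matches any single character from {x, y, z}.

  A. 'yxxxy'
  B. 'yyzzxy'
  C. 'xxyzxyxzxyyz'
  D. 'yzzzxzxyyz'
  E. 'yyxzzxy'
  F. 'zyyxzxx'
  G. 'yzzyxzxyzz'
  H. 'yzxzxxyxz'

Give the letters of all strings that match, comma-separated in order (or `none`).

A → match
B → match
C → no match
D → match
E → no match
F → no match
G → no match
H → no match

A, B, D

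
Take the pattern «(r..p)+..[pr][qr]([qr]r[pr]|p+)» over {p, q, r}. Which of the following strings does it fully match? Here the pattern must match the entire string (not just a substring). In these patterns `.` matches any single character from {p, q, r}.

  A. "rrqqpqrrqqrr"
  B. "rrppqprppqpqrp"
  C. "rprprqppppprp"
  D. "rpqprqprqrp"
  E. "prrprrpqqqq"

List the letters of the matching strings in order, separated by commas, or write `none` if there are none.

C, D

A → no match
B → no match
C → match
D → match
E → no match — must start with "r"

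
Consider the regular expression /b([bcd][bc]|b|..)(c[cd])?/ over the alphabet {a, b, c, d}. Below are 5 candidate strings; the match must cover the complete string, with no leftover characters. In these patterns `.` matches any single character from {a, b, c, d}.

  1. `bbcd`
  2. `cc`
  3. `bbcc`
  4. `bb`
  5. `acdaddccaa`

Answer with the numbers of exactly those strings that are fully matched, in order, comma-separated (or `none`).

1, 3, 4

1 → match
2 → no match — must start with `b`
3 → match
4 → match
5 → no match — must start with `b`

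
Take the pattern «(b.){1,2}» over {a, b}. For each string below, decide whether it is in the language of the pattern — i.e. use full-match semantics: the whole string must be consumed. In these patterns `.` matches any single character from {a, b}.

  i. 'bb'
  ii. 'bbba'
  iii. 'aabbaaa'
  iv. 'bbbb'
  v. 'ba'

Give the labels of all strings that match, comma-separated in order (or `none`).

i → match
ii → match
iii → no match — must start with 'b'
iv → match
v → match

i, ii, iv, v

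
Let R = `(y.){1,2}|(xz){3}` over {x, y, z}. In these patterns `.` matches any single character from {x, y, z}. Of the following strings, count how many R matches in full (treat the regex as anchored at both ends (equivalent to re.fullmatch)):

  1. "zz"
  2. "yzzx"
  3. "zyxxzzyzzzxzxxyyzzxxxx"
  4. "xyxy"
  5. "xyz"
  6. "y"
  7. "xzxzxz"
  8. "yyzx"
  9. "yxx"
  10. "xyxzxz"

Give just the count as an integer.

1 → no match
2 → no match
3 → no match
4 → no match
5 → no match
6 → no match
7 → match
8 → no match
9 → no match
10 → no match
Total matched: 1

1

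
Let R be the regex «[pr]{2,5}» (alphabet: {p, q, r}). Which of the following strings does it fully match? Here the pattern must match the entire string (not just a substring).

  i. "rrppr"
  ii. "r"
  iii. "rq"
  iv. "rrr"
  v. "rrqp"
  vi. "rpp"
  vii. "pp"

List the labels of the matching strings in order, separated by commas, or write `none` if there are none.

i, iv, vi, vii

i → match
ii → no match
iii → no match
iv → match
v → no match
vi → match
vii → match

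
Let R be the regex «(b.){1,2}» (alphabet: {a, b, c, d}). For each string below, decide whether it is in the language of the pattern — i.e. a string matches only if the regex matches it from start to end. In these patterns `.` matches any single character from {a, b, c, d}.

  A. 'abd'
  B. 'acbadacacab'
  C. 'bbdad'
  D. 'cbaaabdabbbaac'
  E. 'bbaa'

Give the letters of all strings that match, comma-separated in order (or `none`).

A → no match — must start with 'b'
B → no match — must start with 'b'
C → no match
D → no match — must start with 'b'
E → no match

none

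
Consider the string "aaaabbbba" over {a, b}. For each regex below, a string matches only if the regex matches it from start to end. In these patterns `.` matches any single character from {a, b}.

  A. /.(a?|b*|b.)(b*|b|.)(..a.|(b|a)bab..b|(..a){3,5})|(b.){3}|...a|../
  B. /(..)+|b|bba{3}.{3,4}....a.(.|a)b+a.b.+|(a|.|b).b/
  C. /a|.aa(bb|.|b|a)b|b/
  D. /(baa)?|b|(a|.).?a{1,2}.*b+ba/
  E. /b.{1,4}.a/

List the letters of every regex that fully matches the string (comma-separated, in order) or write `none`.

D

A → no match
B → no match
C → no match
D → match
E → no match — must start with "b"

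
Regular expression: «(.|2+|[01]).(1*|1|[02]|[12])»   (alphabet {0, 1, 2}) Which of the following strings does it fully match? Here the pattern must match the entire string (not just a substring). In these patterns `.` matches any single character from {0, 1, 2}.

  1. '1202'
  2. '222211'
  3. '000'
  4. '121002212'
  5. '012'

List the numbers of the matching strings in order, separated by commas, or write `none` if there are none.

1 → no match
2 → match
3 → match
4 → no match
5 → match

2, 3, 5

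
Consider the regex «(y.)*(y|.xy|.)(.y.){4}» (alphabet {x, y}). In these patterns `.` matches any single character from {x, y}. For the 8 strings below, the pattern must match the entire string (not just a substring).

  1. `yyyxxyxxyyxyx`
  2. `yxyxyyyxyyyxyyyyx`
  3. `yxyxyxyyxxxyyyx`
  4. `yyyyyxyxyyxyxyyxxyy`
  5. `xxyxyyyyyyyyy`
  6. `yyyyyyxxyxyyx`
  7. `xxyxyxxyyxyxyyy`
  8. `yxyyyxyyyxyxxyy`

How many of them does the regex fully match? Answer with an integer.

1 → match
2 → match
3 → no match
4 → match
5 → match
6 → match
7 → match
8 → match
Total matched: 7

7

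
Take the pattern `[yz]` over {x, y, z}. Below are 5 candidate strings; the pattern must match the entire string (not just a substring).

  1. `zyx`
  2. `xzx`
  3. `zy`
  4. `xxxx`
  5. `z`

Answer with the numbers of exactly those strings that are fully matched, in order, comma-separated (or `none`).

1 → no match
2 → no match
3 → no match
4 → no match
5 → match

5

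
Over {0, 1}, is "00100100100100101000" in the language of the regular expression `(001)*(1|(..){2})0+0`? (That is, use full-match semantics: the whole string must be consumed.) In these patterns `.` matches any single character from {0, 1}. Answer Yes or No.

No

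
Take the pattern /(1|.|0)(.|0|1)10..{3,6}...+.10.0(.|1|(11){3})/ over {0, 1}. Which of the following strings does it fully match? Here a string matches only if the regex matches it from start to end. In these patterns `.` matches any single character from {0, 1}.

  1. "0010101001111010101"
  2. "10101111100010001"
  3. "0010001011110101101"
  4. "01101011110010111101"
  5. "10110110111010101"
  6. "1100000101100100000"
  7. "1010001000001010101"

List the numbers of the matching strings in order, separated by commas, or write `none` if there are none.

1 → match
2 → match
3 → no match
4 → no match
5 → no match
6 → no match
7 → match

1, 2, 7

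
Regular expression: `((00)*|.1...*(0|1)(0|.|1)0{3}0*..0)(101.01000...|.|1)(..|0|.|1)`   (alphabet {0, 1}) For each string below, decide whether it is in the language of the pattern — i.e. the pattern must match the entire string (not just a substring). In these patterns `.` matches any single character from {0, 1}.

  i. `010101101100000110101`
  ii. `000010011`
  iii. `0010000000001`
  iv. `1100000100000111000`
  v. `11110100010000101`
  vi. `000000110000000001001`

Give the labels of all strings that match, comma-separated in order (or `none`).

i → match
ii. `000010011` → no match
iii → no match
iv → no match
v → no match
vi → no match

i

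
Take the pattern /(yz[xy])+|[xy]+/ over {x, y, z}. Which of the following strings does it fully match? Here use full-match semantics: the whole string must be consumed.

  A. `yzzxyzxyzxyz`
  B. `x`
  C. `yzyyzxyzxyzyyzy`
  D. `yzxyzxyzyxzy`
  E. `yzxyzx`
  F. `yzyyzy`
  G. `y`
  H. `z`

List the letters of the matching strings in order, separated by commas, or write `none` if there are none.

A → no match
B → match
C → match
D → no match
E → match
F → match
G → match
H → no match

B, C, E, F, G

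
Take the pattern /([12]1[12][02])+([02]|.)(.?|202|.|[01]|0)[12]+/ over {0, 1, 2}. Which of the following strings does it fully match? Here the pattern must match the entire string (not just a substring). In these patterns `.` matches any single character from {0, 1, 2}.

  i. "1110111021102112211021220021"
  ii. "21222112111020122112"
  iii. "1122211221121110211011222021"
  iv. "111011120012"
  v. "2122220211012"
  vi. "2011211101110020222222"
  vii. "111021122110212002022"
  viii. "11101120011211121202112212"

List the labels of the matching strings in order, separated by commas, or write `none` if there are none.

i → match
ii → match
iii → match
iv → match
v → no match
vi → no match
vii → match
viii → no match

i, ii, iii, iv, vii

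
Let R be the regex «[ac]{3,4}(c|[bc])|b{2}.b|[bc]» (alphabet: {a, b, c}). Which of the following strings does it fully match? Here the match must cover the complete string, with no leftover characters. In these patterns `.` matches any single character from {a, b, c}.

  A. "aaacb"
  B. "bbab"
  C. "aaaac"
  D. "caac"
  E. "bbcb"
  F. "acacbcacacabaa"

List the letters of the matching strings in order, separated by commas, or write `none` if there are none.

A. "aaacb" → match
B. "bbab" → match
C. "aaaac" → match
D. "caac" → match
E. "bbcb" → match
F → no match

A, B, C, D, E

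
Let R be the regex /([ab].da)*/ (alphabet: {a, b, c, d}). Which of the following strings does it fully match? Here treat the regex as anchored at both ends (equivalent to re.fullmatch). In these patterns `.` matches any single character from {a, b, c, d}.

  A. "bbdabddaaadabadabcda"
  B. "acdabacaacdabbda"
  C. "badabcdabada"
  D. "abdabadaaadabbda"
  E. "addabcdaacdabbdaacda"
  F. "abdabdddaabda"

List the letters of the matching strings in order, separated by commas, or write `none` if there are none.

A, C, D, E

A → match
B → no match
C → match
D → match
E → match
F → no match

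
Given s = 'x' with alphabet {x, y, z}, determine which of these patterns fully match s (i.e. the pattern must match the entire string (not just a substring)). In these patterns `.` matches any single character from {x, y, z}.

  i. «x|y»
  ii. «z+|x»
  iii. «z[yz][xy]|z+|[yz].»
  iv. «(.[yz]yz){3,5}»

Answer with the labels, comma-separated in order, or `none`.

i → match
ii → match
iii → no match
iv → no match — must end with 'yz'

i, ii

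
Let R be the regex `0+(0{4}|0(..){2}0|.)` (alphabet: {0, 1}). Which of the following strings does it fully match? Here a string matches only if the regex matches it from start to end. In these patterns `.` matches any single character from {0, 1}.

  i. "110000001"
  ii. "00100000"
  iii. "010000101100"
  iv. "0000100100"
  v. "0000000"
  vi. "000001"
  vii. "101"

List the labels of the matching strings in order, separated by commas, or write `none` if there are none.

i → no match — must start with "0"
ii → no match
iii → no match
iv → no match
v → match
vi → match
vii → no match — must start with "0"

v, vi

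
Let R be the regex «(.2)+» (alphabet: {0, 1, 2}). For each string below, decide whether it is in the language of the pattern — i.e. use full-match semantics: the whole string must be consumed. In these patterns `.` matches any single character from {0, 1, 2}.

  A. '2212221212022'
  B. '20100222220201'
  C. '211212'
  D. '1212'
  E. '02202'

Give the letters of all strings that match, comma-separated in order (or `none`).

A → no match
B → no match — must end with '2'
C. '211212' → no match
D. '1212' → match
E. '02202' → no match

D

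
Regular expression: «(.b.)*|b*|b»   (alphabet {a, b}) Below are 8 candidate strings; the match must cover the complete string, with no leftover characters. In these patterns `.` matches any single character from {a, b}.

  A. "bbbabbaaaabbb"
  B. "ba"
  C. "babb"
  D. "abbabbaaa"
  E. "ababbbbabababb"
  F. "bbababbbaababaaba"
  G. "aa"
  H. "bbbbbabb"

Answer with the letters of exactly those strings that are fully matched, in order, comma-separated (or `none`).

A → no match
B → no match
C → no match
D → no match
E → no match
F → no match
G → no match
H → no match

none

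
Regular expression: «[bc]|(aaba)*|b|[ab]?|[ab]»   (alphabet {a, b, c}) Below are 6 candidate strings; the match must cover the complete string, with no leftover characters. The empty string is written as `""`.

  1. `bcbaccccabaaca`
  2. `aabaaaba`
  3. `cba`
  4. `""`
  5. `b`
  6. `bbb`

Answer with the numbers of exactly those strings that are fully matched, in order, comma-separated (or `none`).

2, 4, 5

1 → no match
2 → match
3 → no match
4 → match
5 → match
6 → no match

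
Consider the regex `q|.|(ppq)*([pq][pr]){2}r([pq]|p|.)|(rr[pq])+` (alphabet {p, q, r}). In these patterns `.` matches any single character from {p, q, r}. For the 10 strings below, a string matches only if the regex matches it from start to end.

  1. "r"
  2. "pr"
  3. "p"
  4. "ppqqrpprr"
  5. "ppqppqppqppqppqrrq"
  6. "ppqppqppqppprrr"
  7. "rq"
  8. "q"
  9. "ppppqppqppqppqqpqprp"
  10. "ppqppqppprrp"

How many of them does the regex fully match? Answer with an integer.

1 → match
2 → no match
3 → match
4 → match
5 → match
6 → match
7 → no match
8 → match
9 → no match
10 → match
Total matched: 7

7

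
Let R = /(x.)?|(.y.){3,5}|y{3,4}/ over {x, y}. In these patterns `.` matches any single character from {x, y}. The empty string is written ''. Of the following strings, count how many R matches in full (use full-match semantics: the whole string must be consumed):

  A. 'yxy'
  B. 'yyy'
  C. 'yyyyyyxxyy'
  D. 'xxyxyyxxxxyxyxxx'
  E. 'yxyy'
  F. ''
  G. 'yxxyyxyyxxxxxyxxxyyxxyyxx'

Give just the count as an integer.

A → no match
B → match
C → no match
D → no match
E → no match
F → match
G → no match
Total matched: 2

2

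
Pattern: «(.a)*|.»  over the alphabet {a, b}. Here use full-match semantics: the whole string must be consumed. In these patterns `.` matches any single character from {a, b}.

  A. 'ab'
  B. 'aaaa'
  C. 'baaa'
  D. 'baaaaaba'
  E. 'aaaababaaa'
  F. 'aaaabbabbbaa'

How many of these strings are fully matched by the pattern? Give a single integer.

A → no match
B → match
C → match
D → match
E → match
F → no match
Total matched: 4

4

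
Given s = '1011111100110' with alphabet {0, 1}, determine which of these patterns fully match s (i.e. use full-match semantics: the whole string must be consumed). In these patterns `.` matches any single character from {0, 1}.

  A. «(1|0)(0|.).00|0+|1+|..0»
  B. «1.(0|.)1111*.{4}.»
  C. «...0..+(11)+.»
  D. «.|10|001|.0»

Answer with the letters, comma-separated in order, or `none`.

B

A → no match
B → match
C → no match
D → no match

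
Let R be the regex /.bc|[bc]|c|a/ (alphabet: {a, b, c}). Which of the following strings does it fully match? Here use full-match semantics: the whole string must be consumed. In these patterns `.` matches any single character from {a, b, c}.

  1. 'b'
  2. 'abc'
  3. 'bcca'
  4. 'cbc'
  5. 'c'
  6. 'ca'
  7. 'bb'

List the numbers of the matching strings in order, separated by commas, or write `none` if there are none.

1 → match
2 → match
3 → no match
4 → match
5 → match
6 → no match
7 → no match

1, 2, 4, 5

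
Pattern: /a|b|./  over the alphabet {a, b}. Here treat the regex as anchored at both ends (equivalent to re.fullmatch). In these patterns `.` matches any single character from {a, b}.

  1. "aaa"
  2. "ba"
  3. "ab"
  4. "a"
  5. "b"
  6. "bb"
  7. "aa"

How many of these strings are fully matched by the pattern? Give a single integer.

1 → no match
2 → no match
3 → no match
4 → match
5 → match
6 → no match
7 → no match
Total matched: 2

2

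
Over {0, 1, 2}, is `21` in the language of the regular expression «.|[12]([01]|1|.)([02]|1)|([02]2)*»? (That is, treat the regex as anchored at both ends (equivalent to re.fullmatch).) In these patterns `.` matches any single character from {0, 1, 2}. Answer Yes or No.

No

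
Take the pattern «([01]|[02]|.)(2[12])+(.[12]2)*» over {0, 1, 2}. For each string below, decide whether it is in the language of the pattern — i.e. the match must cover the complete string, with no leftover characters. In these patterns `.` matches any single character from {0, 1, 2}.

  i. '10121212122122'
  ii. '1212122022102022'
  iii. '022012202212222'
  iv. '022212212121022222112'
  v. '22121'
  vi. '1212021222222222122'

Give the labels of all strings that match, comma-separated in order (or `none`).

i → no match
ii → no match
iii → no match
iv → no match
v. '22121' → match
vi → no match

v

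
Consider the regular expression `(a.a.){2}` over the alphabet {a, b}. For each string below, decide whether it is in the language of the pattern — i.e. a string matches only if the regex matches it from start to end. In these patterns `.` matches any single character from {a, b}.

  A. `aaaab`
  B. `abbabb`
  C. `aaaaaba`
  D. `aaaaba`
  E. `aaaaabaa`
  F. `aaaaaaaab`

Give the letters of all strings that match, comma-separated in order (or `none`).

E

A → no match
B → no match
C → no match
D → no match
E → match
F → no match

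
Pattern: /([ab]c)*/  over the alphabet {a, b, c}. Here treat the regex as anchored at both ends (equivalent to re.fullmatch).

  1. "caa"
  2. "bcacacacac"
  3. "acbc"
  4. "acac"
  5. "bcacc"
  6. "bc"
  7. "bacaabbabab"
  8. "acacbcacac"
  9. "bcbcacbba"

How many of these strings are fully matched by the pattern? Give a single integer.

5

1. "caa" → no match
2. "bcacacacac" → match
3. "acbc" → match
4. "acac" → match
5. "bcacc" → no match
6. "bc" → match
7. "bacaabbabab" → no match
8. "acacbcacac" → match
9. "bcbcacbba" → no match
Total matched: 5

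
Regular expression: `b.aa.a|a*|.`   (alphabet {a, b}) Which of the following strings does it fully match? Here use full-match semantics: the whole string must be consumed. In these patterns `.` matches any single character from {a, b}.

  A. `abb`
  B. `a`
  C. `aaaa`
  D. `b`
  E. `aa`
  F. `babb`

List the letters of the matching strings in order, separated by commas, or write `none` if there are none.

B, C, D, E

A. `abb` → no match
B. `a` → match
C. `aaaa` → match
D. `b` → match
E. `aa` → match
F. `babb` → no match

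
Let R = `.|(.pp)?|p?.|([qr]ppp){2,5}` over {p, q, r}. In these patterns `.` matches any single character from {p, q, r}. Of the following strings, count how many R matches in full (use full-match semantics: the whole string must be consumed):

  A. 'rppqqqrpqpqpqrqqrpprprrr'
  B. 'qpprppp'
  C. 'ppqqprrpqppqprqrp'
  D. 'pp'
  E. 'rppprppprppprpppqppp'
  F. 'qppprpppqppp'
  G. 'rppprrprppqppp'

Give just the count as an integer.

A → no match
B → no match
C → no match
D → match
E → match
F → match
G → no match
Total matched: 3

3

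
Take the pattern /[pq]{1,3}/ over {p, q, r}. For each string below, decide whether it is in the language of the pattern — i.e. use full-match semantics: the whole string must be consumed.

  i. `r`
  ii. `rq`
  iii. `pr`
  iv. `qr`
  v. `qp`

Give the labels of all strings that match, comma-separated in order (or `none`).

v

i → no match
ii → no match
iii → no match
iv → no match
v → match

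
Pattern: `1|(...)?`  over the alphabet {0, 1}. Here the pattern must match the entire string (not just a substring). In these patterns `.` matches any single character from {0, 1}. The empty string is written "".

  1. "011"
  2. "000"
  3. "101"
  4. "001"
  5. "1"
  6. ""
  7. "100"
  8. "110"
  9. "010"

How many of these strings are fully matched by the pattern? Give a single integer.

1 → match
2 → match
3 → match
4 → match
5 → match
6 → match
7 → match
8 → match
9 → match
Total matched: 9

9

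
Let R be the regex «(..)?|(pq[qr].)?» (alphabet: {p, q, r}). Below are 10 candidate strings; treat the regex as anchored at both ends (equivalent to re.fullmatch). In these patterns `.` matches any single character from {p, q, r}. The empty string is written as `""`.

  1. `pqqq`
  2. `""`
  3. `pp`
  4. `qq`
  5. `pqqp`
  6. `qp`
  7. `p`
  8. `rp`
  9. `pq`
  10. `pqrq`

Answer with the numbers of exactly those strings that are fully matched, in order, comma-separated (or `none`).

1, 2, 3, 4, 5, 6, 8, 9, 10

1 → match
2 → match
3 → match
4 → match
5 → match
6 → match
7 → no match
8 → match
9 → match
10 → match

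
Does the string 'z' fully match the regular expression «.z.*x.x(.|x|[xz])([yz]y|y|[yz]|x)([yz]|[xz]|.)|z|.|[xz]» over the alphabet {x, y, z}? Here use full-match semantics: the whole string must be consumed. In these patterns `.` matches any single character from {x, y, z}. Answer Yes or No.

Yes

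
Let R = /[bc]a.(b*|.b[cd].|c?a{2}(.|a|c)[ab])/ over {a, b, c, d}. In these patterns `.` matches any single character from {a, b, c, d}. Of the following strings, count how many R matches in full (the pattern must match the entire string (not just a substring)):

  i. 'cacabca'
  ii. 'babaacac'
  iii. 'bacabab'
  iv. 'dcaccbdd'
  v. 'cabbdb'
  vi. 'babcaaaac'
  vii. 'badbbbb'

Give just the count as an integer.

2

i → match
ii → no match
iii → no match
iv → no match
v → no match
vi → no match
vii → match
Total matched: 2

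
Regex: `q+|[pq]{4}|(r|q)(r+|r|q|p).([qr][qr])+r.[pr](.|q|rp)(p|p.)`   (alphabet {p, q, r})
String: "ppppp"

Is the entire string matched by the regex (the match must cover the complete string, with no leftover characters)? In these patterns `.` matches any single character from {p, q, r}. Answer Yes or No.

No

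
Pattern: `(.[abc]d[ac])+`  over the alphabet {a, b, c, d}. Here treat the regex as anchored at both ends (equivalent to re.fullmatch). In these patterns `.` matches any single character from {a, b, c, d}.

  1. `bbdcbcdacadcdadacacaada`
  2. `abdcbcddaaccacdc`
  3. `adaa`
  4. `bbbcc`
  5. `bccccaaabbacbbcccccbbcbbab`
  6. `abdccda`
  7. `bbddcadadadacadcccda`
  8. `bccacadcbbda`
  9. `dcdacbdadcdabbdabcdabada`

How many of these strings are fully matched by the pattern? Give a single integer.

1

1 → no match
2 → no match
3 → no match
4 → no match
5 → no match
6 → no match
7 → no match
8 → no match
9 → match
Total matched: 1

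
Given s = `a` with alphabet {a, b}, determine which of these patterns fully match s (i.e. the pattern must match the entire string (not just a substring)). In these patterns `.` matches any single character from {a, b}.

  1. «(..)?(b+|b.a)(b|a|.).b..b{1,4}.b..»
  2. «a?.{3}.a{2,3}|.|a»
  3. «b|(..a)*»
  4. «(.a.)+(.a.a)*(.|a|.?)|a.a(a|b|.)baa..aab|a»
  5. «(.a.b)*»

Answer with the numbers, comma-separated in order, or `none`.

1 → no match
2 → match
3 → no match
4 → match
5 → no match

2, 4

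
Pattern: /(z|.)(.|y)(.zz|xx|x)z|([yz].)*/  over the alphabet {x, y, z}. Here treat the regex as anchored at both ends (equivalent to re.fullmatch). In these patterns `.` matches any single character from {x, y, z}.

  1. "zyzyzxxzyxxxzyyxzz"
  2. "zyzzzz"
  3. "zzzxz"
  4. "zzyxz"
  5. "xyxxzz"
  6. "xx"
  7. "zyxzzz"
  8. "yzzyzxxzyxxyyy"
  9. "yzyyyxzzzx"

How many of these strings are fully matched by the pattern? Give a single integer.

3

1 → no match
2. "zyzzzz" → match
3. "zzzxz" → no match
4. "zzyxz" → no match
5. "xyxxzz" → no match
6. "xx" → no match
7. "zyxzzz" → match
8 → no match
9. "yzyyyxzzzx" → match
Total matched: 3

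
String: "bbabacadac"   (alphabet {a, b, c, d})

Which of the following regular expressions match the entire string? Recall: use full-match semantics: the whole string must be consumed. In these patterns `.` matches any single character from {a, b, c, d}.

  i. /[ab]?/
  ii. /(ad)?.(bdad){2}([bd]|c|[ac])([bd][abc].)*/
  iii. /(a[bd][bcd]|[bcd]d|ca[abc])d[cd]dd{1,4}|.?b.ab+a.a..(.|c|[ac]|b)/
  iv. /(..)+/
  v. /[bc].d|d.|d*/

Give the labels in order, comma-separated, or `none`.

i → no match
ii → no match
iii → match
iv → match
v → no match

iii, iv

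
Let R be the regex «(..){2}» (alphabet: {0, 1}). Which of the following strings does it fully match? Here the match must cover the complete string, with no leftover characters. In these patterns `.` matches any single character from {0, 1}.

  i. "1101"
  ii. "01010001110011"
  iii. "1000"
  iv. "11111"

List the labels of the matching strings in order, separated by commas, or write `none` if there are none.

i, iii

i → match
ii → no match
iii → match
iv → no match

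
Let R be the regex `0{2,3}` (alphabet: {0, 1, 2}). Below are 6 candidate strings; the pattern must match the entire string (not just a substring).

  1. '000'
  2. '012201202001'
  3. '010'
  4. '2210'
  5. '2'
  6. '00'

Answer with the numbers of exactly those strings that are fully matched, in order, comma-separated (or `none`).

1 → match
2 → no match — must end with '0'
3 → no match
4 → no match — must start with '0'
5 → no match — must start with '0'
6 → match

1, 6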